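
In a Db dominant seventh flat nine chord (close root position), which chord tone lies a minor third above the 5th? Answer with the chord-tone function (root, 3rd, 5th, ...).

7th

Db7b9 (Db dominant seventh flat nine): Db, F, Ab, Cb, Ebb.
The 5th is Ab. A minor third above Ab is Cb.
Cb is the chord's 7th.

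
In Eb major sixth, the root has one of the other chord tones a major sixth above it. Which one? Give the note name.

The chord tones of Eb6 (Eb major sixth) are Eb, G, Bb, C.
The root is Eb. A major sixth above Eb is C.
C is the chord's 6th.

C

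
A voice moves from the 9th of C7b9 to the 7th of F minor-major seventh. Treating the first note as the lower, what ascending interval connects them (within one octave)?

augmented second

C7b9 has Db as its 9th, and F minor-major seventh has E as its 7th.
2 letter names make it a second; at 3 semitones (a half step wider than major) the quality is augmented.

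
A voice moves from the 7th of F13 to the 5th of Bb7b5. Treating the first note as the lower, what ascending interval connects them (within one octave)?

minor second

F13 has Eb as its 7th, and Bb7b5 has Fb as its 5th.
Eb up to Fb is 1 semitone, a half step narrower than a major second, so the interval is minor.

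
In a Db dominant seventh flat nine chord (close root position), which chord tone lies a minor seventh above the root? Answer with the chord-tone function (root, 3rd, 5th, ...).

The chord tones of Db7b9 are Db-F-Ab-Cb-Ebb.
The root is Db. A minor seventh above Db is Cb.
Cb is the chord's 7th.

7th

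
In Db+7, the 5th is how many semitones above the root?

Spelling the chord: Db-F-A-Cb.
Db to A is an augmented fifth: 8 semitones.

8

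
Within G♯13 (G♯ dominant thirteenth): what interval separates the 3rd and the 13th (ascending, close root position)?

G♯13 is spelled G♯, B♯, D♯, F♯, A♯, E♯.
3rd = B♯; 13th = E♯.
Counting 11 letters and 17 half steps from B♯ gives a perfect eleventh.

perfect eleventh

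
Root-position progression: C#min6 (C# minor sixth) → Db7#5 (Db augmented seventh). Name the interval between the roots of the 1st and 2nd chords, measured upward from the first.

The roots are C# and Db.
C# up to Db is 0 semitones, a whole step narrower than a major second, so the interval is diminished.

diminished second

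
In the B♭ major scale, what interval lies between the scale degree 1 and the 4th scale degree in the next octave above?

perfect eleventh

B♭ major: B♭ C D E♭ F G A.
That puts B♭ below E♭.
From B♭ to E♭ is 17 semitones, exactly the perfect eleventh.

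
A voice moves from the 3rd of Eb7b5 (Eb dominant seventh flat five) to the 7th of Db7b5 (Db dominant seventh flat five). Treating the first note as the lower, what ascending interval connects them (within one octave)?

diminished fourth

Eb7b5 (Eb dominant seventh flat five) has G as its 3rd, and Db7b5 (Db dominant seventh flat five) has Cb as its 7th.
From G to Cb: 4 semitones over a fourth = diminished.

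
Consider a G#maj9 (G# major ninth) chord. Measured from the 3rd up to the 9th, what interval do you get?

The chord tones of G#maj9 are G#-B#-D#-F##-A#.
The 3rd is B# and the 9th is A#.
From B# to A#: 10 semitones over a seventh = minor.

minor seventh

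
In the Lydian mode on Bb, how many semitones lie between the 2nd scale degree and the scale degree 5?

5

The scale is Bb C D E F G A.
C up to F is a perfect fourth — 5 semitones.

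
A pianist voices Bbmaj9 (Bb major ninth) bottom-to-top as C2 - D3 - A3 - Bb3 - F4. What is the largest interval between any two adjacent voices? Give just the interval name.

Adjacent intervals: C2→D3 = major ninth; D3→A3 = perfect fifth; A3→Bb3 = minor second; Bb3→F4 = perfect fifth.
The largest is C2 to D3, a major ninth (14 semitones).

M9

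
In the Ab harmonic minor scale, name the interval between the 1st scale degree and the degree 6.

m6

The scale runs Ab Bb Cb Db Eb Fb G.
So we need the interval from Ab up to Fb.
Ab up to Fb is 8 semitones, a half step narrower than a major sixth, so the interval is minor.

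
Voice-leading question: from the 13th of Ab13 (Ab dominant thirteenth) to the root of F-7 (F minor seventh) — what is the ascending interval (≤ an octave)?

P1

The 13th of Ab13 (Ab dominant thirteenth) is F; the root of F-7 (F minor seventh) is F.
Counting 1 letters and 0 half steps from F gives a perfect unison.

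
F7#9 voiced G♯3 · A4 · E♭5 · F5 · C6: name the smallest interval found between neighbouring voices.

Adjacent intervals: G♯3→A4 = minor ninth; A4→E♭5 = diminished fifth; E♭5→F5 = major second; F5→C6 = perfect fifth.
The smallest is E♭5 to F5, a major second (2 semitones).

M2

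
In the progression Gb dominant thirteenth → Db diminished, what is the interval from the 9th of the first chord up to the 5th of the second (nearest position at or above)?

The 9th of Gb dominant thirteenth is Ab; the 5th of Db diminished is Abb.
Ab up to Abb is 11 semitones, a half step narrower than a perfect octave, so the interval is diminished.

diminished octave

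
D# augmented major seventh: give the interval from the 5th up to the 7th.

D#maj7#5 (D# augmented major seventh): D# F## A## C##.
The 5th is A## and the 7th is C##.
From A## to C##: 3 semitones over a third = minor.

minor third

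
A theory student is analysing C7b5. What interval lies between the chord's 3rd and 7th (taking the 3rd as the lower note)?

C dominant seventh flat five: C–E–Gb–Bb.
The 3rd is E and the 7th is Bb.
E up to Bb is 6 semitones, a half step narrower than a perfect fifth, so the interval is diminished.
This 3–7 tritone is the characteristic tension at the heart of the dominant sound.

diminished fifth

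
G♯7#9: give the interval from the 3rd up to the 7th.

The chord tones of G♯7#9 (G♯ dominant seventh sharp nine) are G♯-B♯-D♯-F♯-A𝄪.
So we need the interval from B♯ up to F♯.
From B♯ to F♯: 6 semitones over a fifth = diminished.
This 3–7 tritone is the characteristic tension at the heart of the dominant sound.

diminished 5th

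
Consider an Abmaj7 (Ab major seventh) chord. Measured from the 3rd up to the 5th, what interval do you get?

minor third

The chord tones of AbΔ7 (Ab major seventh) are Ab–C–Eb–G.
That puts C below Eb.
3 letter names make it a third; at 3 semitones (a half step narrower than major) the quality is minor.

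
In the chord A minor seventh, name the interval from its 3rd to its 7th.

perfect fifth

A minor seventh: A, C, E, G.
That puts C below G.
Counting 5 letters and 7 half steps from C gives a perfect fifth.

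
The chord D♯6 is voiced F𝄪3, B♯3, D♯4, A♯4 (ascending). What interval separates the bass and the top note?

minor 10th

The outer voices are F𝄪3 and A♯4.
F𝄪 up to A♯ is 15 semitones, a half step narrower than a major tenth, so the interval is minor.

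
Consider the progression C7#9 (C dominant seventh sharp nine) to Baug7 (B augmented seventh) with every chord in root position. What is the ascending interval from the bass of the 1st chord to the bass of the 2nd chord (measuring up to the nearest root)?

The roots are C and B.
Counting 7 letters and 11 half steps from C gives a major seventh.

major seventh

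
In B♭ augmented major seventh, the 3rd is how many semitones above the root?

B♭maj7#5 (B♭ augmented major seventh) is spelled B♭-D-F♯-A.
B♭ to D is a major third: 4 semitones.

4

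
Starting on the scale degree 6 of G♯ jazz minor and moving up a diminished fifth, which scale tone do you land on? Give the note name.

The scale is G♯ A♯ B C♯ D♯ E♯ F𝄪.
The scale degree 6 is E♯; a diminished fifth above that is B — scale degree 3.

B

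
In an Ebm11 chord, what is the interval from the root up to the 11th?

perfect eleventh

Ebm11 is spelled Eb Gb Bb Db F Ab.
So we need the interval from Eb up to Ab.
Counting 11 letters and 17 half steps from Eb gives a perfect eleventh.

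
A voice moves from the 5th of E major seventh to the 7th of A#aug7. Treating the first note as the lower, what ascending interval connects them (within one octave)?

major 6th

The 5th of E major seventh is B; the 7th of A#aug7 is G#.
From B to G# is 9 semitones, exactly the major sixth.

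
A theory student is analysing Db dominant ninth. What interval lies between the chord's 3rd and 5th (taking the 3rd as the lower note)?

Db9 is spelled Db–F–Ab–Cb–Eb.
So we need the interval from F up to Ab.
F up to Ab is 3 semitones, a half step narrower than a major third, so the interval is minor.

minor third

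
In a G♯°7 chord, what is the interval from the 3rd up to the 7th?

Spelling the chord: G♯ B D F.
That puts B below F.
B up to F is 6 semitones, a half step narrower than a perfect fifth, so the interval is diminished.

diminished fifth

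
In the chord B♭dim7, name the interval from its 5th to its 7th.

B♭ diminished seventh is spelled B♭ D♭ F♭ A𝄫.
5th = F♭; 7th = A𝄫.
F♭ up to A𝄫 is 3 semitones, a half step narrower than a major third, so the interval is minor.

minor 3rd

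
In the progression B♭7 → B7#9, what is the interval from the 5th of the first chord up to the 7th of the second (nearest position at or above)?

major 3rd

B♭7 has F as its 5th, and B7#9 has A as its 7th.
F up to A spans 3 letter names and 4 semitones — a major third.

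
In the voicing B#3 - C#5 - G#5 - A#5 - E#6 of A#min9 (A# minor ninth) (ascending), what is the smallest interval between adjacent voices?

M2

Adjacent intervals: B#3→C#5 = minor ninth; C#5→G#5 = perfect fifth; G#5→A#5 = major second; A#5→E#6 = perfect fifth.
The smallest is G#5 to A#5, a major second (2 semitones).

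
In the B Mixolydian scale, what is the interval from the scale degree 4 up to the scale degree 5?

major 2nd

The scale runs B C# D# E F# G# A.
The scale degree 4 is E and the 5th scale degree is F#.
Counting 2 letters and 2 half steps from E gives a major second.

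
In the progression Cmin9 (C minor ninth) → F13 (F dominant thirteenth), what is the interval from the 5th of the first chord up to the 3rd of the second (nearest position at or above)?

M2

The 5th of Cmin9 (C minor ninth) is G; the 3rd of F13 (F dominant thirteenth) is A.
From G to A is 2 semitones, exactly the major second.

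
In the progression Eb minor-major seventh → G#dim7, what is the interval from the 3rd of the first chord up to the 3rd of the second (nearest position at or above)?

The 3rd of Eb minor-major seventh is Gb; the 3rd of G#dim7 is B.
From Gb to B: 5 semitones over a third = augmented.

augmented third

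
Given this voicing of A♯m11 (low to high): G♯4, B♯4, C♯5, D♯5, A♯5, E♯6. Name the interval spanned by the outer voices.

major thirteenth

The outer voices are G♯4 and E♯6.
From G♯ to E♯ is 21 semitones, exactly the major thirteenth.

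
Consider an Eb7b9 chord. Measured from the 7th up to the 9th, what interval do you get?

m3

Spelling the chord: Eb G Bb Db Fb.
So we need the interval from Db up to Fb.
3 letter names make it a third; at 3 semitones (a half step narrower than major) the quality is minor.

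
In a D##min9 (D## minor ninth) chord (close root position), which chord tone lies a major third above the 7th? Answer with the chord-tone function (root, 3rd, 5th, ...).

D##m9: D## F## A## C## E##.
The 7th is C##. A major third above C## is E##.
E## is the chord's 9th.

9th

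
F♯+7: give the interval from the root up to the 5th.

F♯7#5 is spelled F♯–A♯–C𝄪–E.
That puts F♯ below C𝄪.
5 letter names make it a fifth; at 8 semitones (a half step wider than perfect) the quality is augmented.

augmented fifth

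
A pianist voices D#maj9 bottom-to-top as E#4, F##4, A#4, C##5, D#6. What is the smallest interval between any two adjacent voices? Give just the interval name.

Adjacent intervals: E#4→F##4 = major second; F##4→A#4 = minor third; A#4→C##5 = major third; C##5→D#6 = minor ninth.
The smallest is E#4 to F##4, a major second (2 semitones).

major second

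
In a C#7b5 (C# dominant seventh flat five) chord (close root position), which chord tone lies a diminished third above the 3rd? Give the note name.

G

The chord tones of C# dominant seventh flat five are C#, E#, G, B.
The 3rd is E#. A diminished third above E# is G.
G is the chord's 5th.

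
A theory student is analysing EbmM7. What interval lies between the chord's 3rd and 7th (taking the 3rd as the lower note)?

Ebm(maj7) (Eb minor-major seventh) is spelled Eb-Gb-Bb-D.
3rd = Gb; 7th = D.
From Gb to D: 8 semitones over a fifth = augmented.

A5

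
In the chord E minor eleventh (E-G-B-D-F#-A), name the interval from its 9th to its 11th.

m3

So we need the interval from F# up to A.
F# up to A is 3 semitones, a half step narrower than a major third, so the interval is minor.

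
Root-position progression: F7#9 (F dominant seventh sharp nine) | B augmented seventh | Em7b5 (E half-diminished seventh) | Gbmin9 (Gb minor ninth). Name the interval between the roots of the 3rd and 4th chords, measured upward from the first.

The roots are E and Gb.
3 letter names make it a third; at 2 semitones (a whole step narrower than major) the quality is diminished.

diminished third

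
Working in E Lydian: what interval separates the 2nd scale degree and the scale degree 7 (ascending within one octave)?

M6

Spelling E Lydian: E F# G# A# B C# D#.
So we need the interval from F# up to D#.
From F# to D# is 9 semitones, exactly the major sixth.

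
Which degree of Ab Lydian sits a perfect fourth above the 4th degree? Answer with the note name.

G

The scale is Ab Bb C D Eb F G.
The 4th degree is D; a perfect fourth above that is G — scale degree 7.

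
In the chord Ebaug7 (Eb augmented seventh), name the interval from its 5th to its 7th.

d3

Eb+7 is spelled Eb G B Db.
5th = B; 7th = Db.
From B to Db: 2 semitones over a third = diminished.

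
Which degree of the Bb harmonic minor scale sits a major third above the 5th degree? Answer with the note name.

A

The scale is Bb C Db Eb F Gb A.
The 5th degree is F; a major third above that is A — scale degree 7.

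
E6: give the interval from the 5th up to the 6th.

M2

The chord tones of E major sixth are E–G#–B–C#.
That puts B below C#.
B up to C# spans 2 letter names and 2 semitones — a major second.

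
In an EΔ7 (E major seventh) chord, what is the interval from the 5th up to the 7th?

M3

EM7: E–G#–B–D#.
The 5th is B and the 7th is D#.
B up to D# spans 3 letter names and 4 semitones — a major third.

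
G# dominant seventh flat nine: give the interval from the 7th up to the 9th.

The chord tones of G#7b9 are G#-B#-D#-F#-A.
The 7th is F# and the 9th is A.
From F# to A: 3 semitones over a third = minor.

minor third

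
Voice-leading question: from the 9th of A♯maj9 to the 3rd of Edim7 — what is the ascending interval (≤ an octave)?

d6

The 9th of A♯maj9 is B♯; the 3rd of Edim7 is G.
B♯ up to G is 7 semitones, a whole step narrower than a major sixth, so the interval is diminished.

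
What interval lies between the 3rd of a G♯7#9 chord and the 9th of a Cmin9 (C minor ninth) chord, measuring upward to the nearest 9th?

G♯7#9 has B♯ as its 3rd, and Cmin9 (C minor ninth) has D as its 9th.
From B♯ to D: 2 semitones over a third = diminished.

diminished 3rd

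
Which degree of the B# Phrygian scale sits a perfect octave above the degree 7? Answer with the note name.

The scale is B# C# D# E# F## G# A#.
The degree 7 is A#; a perfect octave above that is A# — scale degree 7.

A#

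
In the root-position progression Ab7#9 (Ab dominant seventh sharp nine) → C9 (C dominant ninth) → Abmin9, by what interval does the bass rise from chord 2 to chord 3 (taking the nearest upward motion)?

minor sixth

The roots are C and Ab.
From C to Ab: 8 semitones over a sixth = minor.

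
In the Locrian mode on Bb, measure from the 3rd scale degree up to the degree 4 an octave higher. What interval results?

Bb locrian: Bb Cb Db Eb Fb Gb Ab.
That puts Db below Eb.
From Db to Eb is 14 semitones, exactly the major ninth.

major ninth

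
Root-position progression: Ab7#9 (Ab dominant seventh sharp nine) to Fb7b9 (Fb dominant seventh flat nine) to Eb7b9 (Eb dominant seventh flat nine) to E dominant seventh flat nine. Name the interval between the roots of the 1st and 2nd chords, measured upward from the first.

The roots are Ab and Fb.
6 letter names make it a sixth; at 8 semitones (a half step narrower than major) the quality is minor.

minor sixth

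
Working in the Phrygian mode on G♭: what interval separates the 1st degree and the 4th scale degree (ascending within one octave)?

perfect 4th

Spelling the Phrygian mode on G♭: G♭ A𝄫 B𝄫 C♭ D♭ E𝄫 F♭.
That puts G♭ below C♭.
G♭ up to C♭ spans 4 letter names and 5 semitones — a perfect fourth.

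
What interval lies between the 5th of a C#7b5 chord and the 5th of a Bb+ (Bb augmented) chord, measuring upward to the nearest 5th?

major seventh

The 5th of C#7b5 is G; the 5th of Bb+ (Bb augmented) is F#.
From G to F# is 11 semitones, exactly the major seventh.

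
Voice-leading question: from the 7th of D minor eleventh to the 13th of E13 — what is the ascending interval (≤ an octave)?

augmented unison

D minor eleventh has C as its 7th, and E13 has C♯ as its 13th.
From C to C♯: 1 semitone over a unison = augmented.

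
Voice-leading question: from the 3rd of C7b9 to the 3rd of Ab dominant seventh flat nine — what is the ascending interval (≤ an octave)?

minor sixth

C7b9 has E as its 3rd, and Ab dominant seventh flat nine has C as its 3rd.
6 letter names make it a sixth; at 8 semitones (a half step narrower than major) the quality is minor.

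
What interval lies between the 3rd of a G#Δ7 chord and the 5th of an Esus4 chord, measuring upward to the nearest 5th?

diminished octave

The 3rd of G#Δ7 is B#; the 5th of Esus4 is B.
B# up to B is 11 semitones, a half step narrower than a perfect octave, so the interval is diminished.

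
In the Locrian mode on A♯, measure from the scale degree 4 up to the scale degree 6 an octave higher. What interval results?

A♯ locrian: A♯ B C♯ D♯ E F♯ G♯.
Scale degree 4 = D♯; 6th scale degree (up an octave) = F♯.
D♯ up to F♯ is 15 semitones, a half step narrower than a major tenth, so the interval is minor.

m10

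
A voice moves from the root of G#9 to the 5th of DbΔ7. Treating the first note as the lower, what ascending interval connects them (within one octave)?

diminished 2nd

G#9 has G# as its root, and DbΔ7 has Ab as its 5th.
From G# to Ab: 0 semitones over a second = diminished.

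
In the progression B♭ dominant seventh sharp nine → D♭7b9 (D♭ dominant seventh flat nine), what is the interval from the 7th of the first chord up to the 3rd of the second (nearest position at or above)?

B♭ dominant seventh sharp nine has A♭ as its 7th, and D♭7b9 (D♭ dominant seventh flat nine) has F as its 3rd.
Counting 6 letters and 9 half steps from A♭ gives a major sixth.

major sixth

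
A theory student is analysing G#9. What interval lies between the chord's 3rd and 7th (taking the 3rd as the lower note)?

diminished fifth

Spelling the chord: G#–B#–D#–F#–A#.
The 3rd is B# and the 7th is F#.
B# up to F# is 6 semitones, a half step narrower than a perfect fifth, so the interval is diminished.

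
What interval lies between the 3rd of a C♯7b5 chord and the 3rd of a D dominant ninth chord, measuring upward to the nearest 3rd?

m2

The 3rd of C♯7b5 is E♯; the 3rd of D dominant ninth is F♯.
E♯ up to F♯ is 1 semitone, a half step narrower than a major second, so the interval is minor.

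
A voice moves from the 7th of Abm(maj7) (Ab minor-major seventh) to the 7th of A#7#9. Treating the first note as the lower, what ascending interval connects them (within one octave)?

augmented unison

Abm(maj7) (Ab minor-major seventh) has G as its 7th, and A#7#9 has G# as its 7th.
From G to G#: 1 semitone over a unison = augmented.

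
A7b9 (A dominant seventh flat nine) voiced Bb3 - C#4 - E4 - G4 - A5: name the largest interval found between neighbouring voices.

major ninth

Adjacent intervals: Bb3→C#4 = augmented second; C#4→E4 = minor third; E4→G4 = minor third; G4→A5 = major ninth.
The largest is G4 to A5, a major ninth (14 semitones).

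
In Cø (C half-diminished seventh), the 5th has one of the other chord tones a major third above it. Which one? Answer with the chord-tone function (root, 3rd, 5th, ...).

Cm7b5: C, Eb, Gb, Bb.
The 5th is Gb. A major third above Gb is Bb.
Bb is the chord's 7th.

7th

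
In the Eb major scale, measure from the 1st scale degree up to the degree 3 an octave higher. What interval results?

Spelling the Eb major scale: Eb F G Ab Bb C D.
1st scale degree = Eb; degree 3 (up an octave) = G.
Counting 10 letters and 16 half steps from Eb gives a major tenth.

major 10th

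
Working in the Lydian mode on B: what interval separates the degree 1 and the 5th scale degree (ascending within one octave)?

B lydian: B C# D# E# F# G# A#.
Degree 1 = B; 5th degree = F#.
From B to F# is 7 semitones, exactly the perfect fifth.

perfect 5th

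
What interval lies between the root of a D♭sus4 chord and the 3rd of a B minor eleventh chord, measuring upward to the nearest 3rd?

A1

The root of D♭sus4 is D♭; the 3rd of B minor eleventh is D.
1 letter names make it a unison; at 1 semitone (a half step wider than perfect) the quality is augmented.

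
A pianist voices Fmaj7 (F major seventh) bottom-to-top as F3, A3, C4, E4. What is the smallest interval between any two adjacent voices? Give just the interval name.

Adjacent intervals: F3→A3 = major third; A3→C4 = minor third; C4→E4 = major third.
The smallest is A3 to C4, a minor third (3 semitones).

minor third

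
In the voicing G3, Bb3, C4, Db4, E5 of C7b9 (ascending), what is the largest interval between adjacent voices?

Adjacent intervals: G3→Bb3 = minor third; Bb3→C4 = major second; C4→Db4 = minor second; Db4→E5 = augmented ninth.
The largest is Db4 to E5, an augmented ninth (15 semitones).

augmented ninth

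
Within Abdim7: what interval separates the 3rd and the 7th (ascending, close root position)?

Ab°7 (Ab diminished seventh) is spelled Ab–Cb–Ebb–Gbb.
The 3rd is Cb and the 7th is Gbb.
Cb up to Gbb is 6 semitones, a half step narrower than a perfect fifth, so the interval is diminished.

diminished fifth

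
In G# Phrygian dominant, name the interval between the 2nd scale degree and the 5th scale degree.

augmented fourth

The scale runs G# A B# C# D# E F#.
The 2nd scale degree is A and the scale degree 5 is D#.
A up to D# is 6 semitones, a half step wider than a perfect fourth, so the interval is augmented.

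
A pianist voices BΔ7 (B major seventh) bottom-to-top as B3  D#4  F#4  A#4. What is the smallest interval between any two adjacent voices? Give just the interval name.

Adjacent intervals: B3→D#4 = major third; D#4→F#4 = minor third; F#4→A#4 = major third.
The smallest is D#4 to F#4, a minor third (3 semitones).

minor third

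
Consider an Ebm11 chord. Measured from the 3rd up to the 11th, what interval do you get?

major ninth

Ebm11 (Eb minor eleventh): Eb Gb Bb Db F Ab.
3rd = Gb; 11th = Ab.
From Gb to Ab is 14 semitones, exactly the major ninth.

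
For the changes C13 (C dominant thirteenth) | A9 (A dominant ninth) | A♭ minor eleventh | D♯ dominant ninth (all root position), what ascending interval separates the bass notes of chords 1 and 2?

The roots are C and A.
From C to A is 9 semitones, exactly the major sixth.

major 6th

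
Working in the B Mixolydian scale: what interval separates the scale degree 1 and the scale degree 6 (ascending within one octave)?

B mixolydian: B C# D# E F# G# A.
The scale degree 1 is B and the 6th scale degree is G#.
From B to G# is 9 semitones, exactly the major sixth.

major 6th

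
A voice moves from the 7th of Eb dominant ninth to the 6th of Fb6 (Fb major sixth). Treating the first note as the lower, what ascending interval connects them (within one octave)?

Eb dominant ninth has Db as its 7th, and Fb6 (Fb major sixth) has Db as its 6th.
Db up to Db spans 1 letter names and 0 semitones — a perfect unison.

perfect unison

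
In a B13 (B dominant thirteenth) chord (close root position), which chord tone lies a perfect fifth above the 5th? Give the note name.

C#

The chord tones of B13 are B–D♯–F♯–A–C♯–G♯.
The 5th is F♯. A perfect fifth above F♯ is C♯.
C♯ is the chord's 9th.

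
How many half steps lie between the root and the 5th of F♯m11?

7

F♯m11: F♯–A–C♯–E–G♯–B.
F♯ to C♯ is a perfect fifth: 7 semitones.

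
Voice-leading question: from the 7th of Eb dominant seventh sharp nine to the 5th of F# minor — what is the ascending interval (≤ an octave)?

A7

The 7th of Eb dominant seventh sharp nine is Db; the 5th of F# minor is C#.
From Db to C#: 12 semitones over a seventh = augmented.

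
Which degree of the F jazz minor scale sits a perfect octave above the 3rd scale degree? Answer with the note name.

The scale is F G Ab Bb C D E.
The 3rd scale degree is Ab; a perfect octave above that is Ab — scale degree 3.

Ab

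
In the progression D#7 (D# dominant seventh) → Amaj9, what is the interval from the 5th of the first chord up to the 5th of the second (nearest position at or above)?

D#7 (D# dominant seventh) has A# as its 5th, and Amaj9 has E as its 5th.
A# up to E is 6 semitones, a half step narrower than a perfect fifth, so the interval is diminished.

d5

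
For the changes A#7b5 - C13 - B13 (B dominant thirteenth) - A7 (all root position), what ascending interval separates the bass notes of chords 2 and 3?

major seventh

The roots are C and B.
Counting 7 letters and 11 half steps from C gives a major seventh.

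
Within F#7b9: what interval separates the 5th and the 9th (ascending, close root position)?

diminished 5th

The chord tones of F# dominant seventh flat nine are F#–A#–C#–E–G.
The 5th is C# and the 9th is G.
C# up to G is 6 semitones, a half step narrower than a perfect fifth, so the interval is diminished.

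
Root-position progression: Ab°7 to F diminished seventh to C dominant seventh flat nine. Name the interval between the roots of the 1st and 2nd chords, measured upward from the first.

The roots are Ab and F.
Counting 6 letters and 9 half steps from Ab gives a major sixth.

major sixth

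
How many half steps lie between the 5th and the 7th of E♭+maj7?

3

The chord tones of E♭maj7#5 (E♭ augmented major seventh) are E♭, G, B, D.
B to D is a minor third: 3 semitones.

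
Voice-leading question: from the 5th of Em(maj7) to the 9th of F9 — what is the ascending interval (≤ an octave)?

minor sixth

Em(maj7) has B as its 5th, and F9 has G as its 9th.
From B to G: 8 semitones over a sixth = minor.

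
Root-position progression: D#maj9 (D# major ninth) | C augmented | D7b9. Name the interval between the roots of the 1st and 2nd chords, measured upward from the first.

The roots are D# and C.
D# up to C is 9 semitones, a whole step narrower than a major seventh, so the interval is diminished.

diminished seventh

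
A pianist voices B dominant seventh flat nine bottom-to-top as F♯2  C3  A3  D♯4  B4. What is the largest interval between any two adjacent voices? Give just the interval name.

Adjacent intervals: F♯2→C3 = diminished fifth; C3→A3 = major sixth; A3→D♯4 = augmented fourth; D♯4→B4 = minor sixth.
The largest is C3 to A3, a major sixth (9 semitones).

major 6th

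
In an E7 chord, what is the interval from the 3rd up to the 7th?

E7 (E dominant seventh) is spelled E G# B D.
3rd = G#; 7th = D.
From G# to D: 6 semitones over a fifth = diminished.
This 3–7 tritone is the characteristic tension at the heart of the dominant sound.

d5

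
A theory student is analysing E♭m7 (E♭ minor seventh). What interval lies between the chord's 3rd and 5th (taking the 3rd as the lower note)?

major 3rd

Spelling the chord: E♭ G♭ B♭ D♭.
The 3rd is G♭ and the 5th is B♭.
G♭ up to B♭ spans 3 letter names and 4 semitones — a major third.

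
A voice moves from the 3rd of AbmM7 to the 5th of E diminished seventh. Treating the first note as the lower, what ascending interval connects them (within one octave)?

major seventh

AbmM7 has Cb as its 3rd, and E diminished seventh has Bb as its 5th.
Cb up to Bb spans 7 letter names and 11 semitones — a major seventh.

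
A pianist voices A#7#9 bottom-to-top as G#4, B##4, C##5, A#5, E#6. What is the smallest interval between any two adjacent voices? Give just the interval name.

Adjacent intervals: G#4→B##4 = augmented third; B##4→C##5 = minor second; C##5→A#5 = minor sixth; A#5→E#6 = perfect fifth.
The smallest is B##4 to C##5, a minor second (1 semitone).

minor 2nd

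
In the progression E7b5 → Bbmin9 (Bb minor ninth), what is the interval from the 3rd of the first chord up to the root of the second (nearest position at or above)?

diminished third

E7b5 has G# as its 3rd, and Bbmin9 (Bb minor ninth) has Bb as its root.
From G# to Bb: 2 semitones over a third = diminished.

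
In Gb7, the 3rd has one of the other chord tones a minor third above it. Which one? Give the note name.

Db

The chord tones of Gb7 are Gb Bb Db Fb.
The 3rd is Bb. A minor third above Bb is Db.
Db is the chord's 5th.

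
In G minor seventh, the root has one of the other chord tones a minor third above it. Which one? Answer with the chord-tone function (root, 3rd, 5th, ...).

3rd

G-7: G, B♭, D, F.
The root is G. A minor third above G is B♭.
B♭ is the chord's 3rd.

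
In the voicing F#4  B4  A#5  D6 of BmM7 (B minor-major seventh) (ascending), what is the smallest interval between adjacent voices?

Adjacent intervals: F#4→B4 = perfect fourth; B4→A#5 = major seventh; A#5→D6 = diminished fourth.
The smallest is A#5 to D6, a diminished fourth (4 semitones).

diminished 4th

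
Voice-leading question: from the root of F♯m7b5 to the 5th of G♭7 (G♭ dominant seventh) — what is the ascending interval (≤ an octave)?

diminished sixth

F♯m7b5 has F♯ as its root, and G♭7 (G♭ dominant seventh) has D♭ as its 5th.
F♯ up to D♭ is 7 semitones, a whole step narrower than a major sixth, so the interval is diminished.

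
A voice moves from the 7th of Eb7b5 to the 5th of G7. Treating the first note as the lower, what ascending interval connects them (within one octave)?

The 7th of Eb7b5 is Db; the 5th of G7 is D.
Db up to D is 1 semitone, a half step wider than a perfect unison, so the interval is augmented.

augmented 1st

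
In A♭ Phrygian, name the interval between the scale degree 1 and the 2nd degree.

A♭ phrygian: A♭ B𝄫 C♭ D♭ E♭ F♭ G♭.
Scale degree 1 = A♭; degree 2 = B𝄫.
From A♭ to B𝄫: 1 semitone over a second = minor.

minor second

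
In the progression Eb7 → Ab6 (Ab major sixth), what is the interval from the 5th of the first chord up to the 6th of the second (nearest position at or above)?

The 5th of Eb7 is Bb; the 6th of Ab6 (Ab major sixth) is F.
Counting 5 letters and 7 half steps from Bb gives a perfect fifth.

P5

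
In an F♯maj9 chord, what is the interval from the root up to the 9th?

The chord tones of F♯maj9 (F♯ major ninth) are F♯ A♯ C♯ E♯ G♯.
The root is F♯ and the 9th is G♯.
F♯ up to G♯ spans 9 letter names and 14 semitones — a major ninth.

major ninth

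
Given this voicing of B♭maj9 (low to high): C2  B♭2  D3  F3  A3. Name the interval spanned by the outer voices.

major thirteenth

The outer voices are C2 and A3.
From C to A is 21 semitones, exactly the major thirteenth.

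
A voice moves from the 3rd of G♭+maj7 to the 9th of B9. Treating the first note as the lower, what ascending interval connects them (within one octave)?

G♭+maj7 has B♭ as its 3rd, and B9 has C♯ as its 9th.
From B♭ to C♯: 3 semitones over a second = augmented.

augmented second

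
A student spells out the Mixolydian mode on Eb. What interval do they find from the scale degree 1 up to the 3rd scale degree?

major third

The scale runs Eb F G Ab Bb C Db.
That puts Eb below G.
From Eb to G is 4 semitones, exactly the major third.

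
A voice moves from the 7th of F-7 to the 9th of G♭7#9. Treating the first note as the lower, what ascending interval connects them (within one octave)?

augmented 4th

F-7 has E♭ as its 7th, and G♭7#9 has A as its 9th.
4 letter names make it a fourth; at 6 semitones (a half step wider than perfect) the quality is augmented.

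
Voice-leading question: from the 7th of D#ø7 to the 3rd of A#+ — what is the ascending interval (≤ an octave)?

augmented unison

D#ø7 has C# as its 7th, and A#+ has C## as its 3rd.
1 letter names make it a unison; at 1 semitone (a half step wider than perfect) the quality is augmented.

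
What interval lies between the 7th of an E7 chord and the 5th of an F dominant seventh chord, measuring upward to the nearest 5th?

The 7th of E7 is D; the 5th of F dominant seventh is C.
D up to C is 10 semitones, a half step narrower than a major seventh, so the interval is minor.

minor seventh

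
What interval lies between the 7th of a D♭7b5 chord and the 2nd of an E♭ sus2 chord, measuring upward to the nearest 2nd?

augmented fourth

D♭7b5 has C♭ as its 7th, and E♭ sus2 has F as its 2nd.
C♭ up to F is 6 semitones, a half step wider than a perfect fourth, so the interval is augmented.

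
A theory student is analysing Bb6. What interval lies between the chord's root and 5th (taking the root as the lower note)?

perfect fifth

Bb6: Bb-D-F-G.
Root = Bb; 5th = F.
From Bb to F is 7 semitones, exactly the perfect fifth.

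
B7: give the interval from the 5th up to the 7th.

minor third

B7: B–D#–F#–A.
The 5th is F# and the 7th is A.
3 letter names make it a third; at 3 semitones (a half step narrower than major) the quality is minor.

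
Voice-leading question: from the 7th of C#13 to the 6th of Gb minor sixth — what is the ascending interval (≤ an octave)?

C#13 has B as its 7th, and Gb minor sixth has Eb as its 6th.
From B to Eb: 4 semitones over a fourth = diminished.

diminished fourth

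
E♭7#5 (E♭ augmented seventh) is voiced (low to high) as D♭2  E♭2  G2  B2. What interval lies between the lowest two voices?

Those voices are D♭2 and E♭2.
Counting 2 letters and 2 half steps from D♭ gives a major second.

major 2nd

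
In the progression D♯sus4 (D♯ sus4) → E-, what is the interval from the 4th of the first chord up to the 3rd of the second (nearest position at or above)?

diminished octave

The 4th of D♯sus4 (D♯ sus4) is G♯; the 3rd of E- is G.
G♯ up to G is 11 semitones, a half step narrower than a perfect octave, so the interval is diminished.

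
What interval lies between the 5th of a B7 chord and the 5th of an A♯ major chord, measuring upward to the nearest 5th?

B7 has F♯ as its 5th, and A♯ major has E♯ as its 5th.
Counting 7 letters and 11 half steps from F♯ gives a major seventh.

major 7th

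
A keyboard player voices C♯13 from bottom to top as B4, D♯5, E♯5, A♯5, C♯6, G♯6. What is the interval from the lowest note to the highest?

The outer voices are B4 and G♯6.
From B to G♯ is 21 semitones, exactly the major thirteenth.

major 13th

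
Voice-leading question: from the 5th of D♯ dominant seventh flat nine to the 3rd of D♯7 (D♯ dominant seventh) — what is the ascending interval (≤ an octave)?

D♯ dominant seventh flat nine has A♯ as its 5th, and D♯7 (D♯ dominant seventh) has F𝄪 as its 3rd.
From A♯ to F𝄪 is 9 semitones, exactly the major sixth.

major sixth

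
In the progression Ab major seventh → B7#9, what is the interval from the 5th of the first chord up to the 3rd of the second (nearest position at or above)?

A7

The 5th of Ab major seventh is Eb; the 3rd of B7#9 is D#.
Eb up to D# is 12 semitones, a half step wider than a major seventh, so the interval is augmented.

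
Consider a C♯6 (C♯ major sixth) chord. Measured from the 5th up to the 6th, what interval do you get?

C♯ major sixth: C♯-E♯-G♯-A♯.
5th = G♯; 6th = A♯.
G♯ up to A♯ spans 2 letter names and 2 semitones — a major second.

M2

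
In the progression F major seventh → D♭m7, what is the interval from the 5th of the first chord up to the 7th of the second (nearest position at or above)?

The 5th of F major seventh is C; the 7th of D♭m7 is C♭.
From C to C♭: 11 semitones over an octave = diminished.

d8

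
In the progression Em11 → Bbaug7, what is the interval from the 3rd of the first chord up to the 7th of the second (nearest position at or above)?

minor second

Em11 has G as its 3rd, and Bbaug7 has Ab as its 7th.
From G to Ab: 1 semitone over a second = minor.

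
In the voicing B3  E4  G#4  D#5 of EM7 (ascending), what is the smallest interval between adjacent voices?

Adjacent intervals: B3→E4 = perfect fourth; E4→G#4 = major third; G#4→D#5 = perfect fifth.
The smallest is E4 to G#4, a major third (4 semitones).

major third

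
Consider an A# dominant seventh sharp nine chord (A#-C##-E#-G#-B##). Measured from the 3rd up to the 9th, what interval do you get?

M7

3rd = C##; 9th = B##.
From C## to B## is 11 semitones, exactly the major seventh.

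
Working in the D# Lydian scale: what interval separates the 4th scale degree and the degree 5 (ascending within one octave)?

minor second

The scale runs D# E# F## G## A# B# C##.
So we need the interval from G## up to A#.
From G## to A#: 1 semitone over a second = minor.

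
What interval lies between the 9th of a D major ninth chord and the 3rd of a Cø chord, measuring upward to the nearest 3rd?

d8

D major ninth has E as its 9th, and Cø has E♭ as its 3rd.
E up to E♭ is 11 semitones, a half step narrower than a perfect octave, so the interval is diminished.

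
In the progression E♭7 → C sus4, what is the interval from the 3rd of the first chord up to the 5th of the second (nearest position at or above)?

E♭7 has G as its 3rd, and C sus4 has G as its 5th.
From G to G is 0 semitones, exactly the perfect unison.

perfect 1st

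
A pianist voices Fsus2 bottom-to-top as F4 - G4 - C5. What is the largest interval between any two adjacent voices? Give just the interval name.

perfect fourth

Adjacent intervals: F4→G4 = major second; G4→C5 = perfect fourth.
The largest is G4 to C5, a perfect fourth (5 semitones).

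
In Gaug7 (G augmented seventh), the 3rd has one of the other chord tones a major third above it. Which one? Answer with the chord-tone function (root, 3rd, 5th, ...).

5th

G+7 is spelled G-B-D♯-F.
The 3rd is B. A major third above B is D♯.
D♯ is the chord's 5th.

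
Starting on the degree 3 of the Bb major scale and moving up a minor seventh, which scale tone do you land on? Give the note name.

The scale is Bb C D Eb F G A.
The degree 3 is D; a minor seventh above that is C — scale degree 2.

C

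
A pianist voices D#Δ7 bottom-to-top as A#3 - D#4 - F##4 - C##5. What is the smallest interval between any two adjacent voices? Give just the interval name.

M3

Adjacent intervals: A#3→D#4 = perfect fourth; D#4→F##4 = major third; F##4→C##5 = perfect fifth.
The smallest is D#4 to F##4, a major third (4 semitones).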